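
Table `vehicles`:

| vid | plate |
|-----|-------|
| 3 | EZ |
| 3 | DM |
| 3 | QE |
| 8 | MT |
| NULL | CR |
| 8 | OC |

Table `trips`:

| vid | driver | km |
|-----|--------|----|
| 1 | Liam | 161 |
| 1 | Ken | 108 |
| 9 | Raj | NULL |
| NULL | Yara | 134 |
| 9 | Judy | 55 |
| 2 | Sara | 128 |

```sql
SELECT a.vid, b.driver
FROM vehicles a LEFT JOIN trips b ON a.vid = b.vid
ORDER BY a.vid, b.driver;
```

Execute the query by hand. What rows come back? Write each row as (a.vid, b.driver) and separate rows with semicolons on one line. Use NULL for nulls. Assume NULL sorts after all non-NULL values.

LEFT JOIN keeps every row from `vehicles`; unmatched rows get NULL for `trips`'s columns.
Matching on a.vid = b.vid. A NULL in a compared column never satisfies the condition.
- a row (vid=3): no match → kept, b columns NULL.
- a row (vid=3): no match → kept, b columns NULL.
- a row (vid=3): no match → kept, b columns NULL.
- a row (vid=8): no match → kept, b columns NULL.
- a row (vid=NULL): no match → kept, b columns NULL.
- a row (vid=8): no match → kept, b columns NULL.
After projecting and ordering:
a.vid | b.driver
3 | NULL
3 | NULL
3 | NULL
8 | NULL
8 | NULL
NULL | NULL

(3, NULL); (3, NULL); (3, NULL); (8, NULL); (8, NULL); (NULL, NULL)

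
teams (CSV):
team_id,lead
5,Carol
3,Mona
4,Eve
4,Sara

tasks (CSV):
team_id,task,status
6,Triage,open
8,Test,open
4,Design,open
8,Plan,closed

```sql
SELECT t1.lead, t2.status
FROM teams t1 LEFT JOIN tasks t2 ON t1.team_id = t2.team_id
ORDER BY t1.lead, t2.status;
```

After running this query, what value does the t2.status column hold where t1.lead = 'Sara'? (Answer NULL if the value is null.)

LEFT JOIN keeps every row from `teams`; unmatched rows get NULL for `tasks`'s columns.
Matching on t1.team_id = t2.team_id.
- t1 row (team_id=5): no match → kept, t2 columns NULL.
- t1 row (team_id=3): no match → kept, t2 columns NULL.
- t1 row (team_id=4): matches 1 t2 row(s) → 1 output row(s).
- t1 row (team_id=4): matches 1 t2 row(s) → 1 output row(s).

open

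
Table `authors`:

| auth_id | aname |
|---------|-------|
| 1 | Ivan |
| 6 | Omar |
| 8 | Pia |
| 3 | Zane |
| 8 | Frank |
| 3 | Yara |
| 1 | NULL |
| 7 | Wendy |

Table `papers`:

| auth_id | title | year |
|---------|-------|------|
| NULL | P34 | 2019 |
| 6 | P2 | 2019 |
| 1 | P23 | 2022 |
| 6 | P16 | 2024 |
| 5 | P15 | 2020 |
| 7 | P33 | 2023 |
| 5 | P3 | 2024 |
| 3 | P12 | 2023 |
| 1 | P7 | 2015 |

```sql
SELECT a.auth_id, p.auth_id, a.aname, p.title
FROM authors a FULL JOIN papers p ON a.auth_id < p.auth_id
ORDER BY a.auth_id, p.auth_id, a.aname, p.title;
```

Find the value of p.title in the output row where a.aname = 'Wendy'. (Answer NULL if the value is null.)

FULL OUTER JOIN keeps every row from both sides; unmatched rows get NULL for the other side's columns.
Matching on a.auth_id < p.auth_id. A NULL in a compared column never satisfies the condition.
- a row (auth_id=1): matches 6 p row(s) → 6 output row(s).
- a row (auth_id=6): matches 1 p row(s) → 1 output row(s).
- a row (auth_id=8): no match → kept, p columns NULL.
- a row (auth_id=3): matches 5 p row(s) → 5 output row(s).
- a row (auth_id=8): no match → kept, p columns NULL.
- a row (auth_id=3): matches 5 p row(s) → 5 output row(s).
- a row (auth_id=1): matches 6 p row(s) → 6 output row(s).
- a row (auth_id=7): no match → kept, p columns NULL.
- plus 3 unmatched p row(s), each kept with NULL a columns.

NULL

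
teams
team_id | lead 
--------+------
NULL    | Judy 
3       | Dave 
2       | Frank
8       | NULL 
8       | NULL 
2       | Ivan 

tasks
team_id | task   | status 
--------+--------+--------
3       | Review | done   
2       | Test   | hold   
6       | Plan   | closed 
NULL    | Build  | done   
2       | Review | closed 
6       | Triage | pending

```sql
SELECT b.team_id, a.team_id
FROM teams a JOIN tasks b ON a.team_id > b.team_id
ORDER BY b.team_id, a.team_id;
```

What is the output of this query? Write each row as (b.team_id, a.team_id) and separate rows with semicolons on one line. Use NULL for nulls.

(2, 3); (2, 3); (2, 8); (2, 8); (2, 8); (2, 8); (3, 8); (3, 8); (6, 8); (6, 8); (6, 8); (6, 8)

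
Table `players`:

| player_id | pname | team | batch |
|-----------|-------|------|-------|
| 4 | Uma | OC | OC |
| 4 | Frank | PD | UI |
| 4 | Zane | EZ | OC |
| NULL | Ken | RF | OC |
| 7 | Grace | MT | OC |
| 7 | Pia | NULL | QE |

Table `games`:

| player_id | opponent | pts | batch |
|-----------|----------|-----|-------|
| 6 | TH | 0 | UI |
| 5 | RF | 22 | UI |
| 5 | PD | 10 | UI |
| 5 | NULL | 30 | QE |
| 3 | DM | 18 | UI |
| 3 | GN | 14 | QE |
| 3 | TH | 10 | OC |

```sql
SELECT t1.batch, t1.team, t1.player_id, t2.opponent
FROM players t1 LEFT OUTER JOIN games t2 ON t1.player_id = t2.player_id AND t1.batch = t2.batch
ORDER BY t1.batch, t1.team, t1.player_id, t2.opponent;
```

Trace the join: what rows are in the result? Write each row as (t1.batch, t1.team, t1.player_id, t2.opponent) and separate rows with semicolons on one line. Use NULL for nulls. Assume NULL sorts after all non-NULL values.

LEFT JOIN keeps every row from `players`; unmatched rows get NULL for `games`'s columns.
Matching on t1.player_id = t2.player_id AND t1.batch = t2.batch. A NULL in a compared column never satisfies the condition.
- t1 (player_id=4, batch=OC) has no partner → padded with NULL.
- t1 (player_id=4, batch=UI) has no partner → padded with NULL.
- t1 (player_id=4, batch=OC) has no partner → padded with NULL.
- t1 (player_id=NULL, batch=OC) has no partner → padded with NULL.
- t1 (player_id=7, batch=OC) has no partner → padded with NULL.
- t1 (player_id=7, batch=QE) has no partner → padded with NULL.
After projecting and ordering:
t1.batch | t1.team | t1.player_id | t2.opponent
OC | EZ | 4 | NULL
OC | MT | 7 | NULL
OC | OC | 4 | NULL
OC | RF | NULL | NULL
QE | NULL | 7 | NULL
UI | PD | 4 | NULL

(OC, EZ, 4, NULL); (OC, MT, 7, NULL); (OC, OC, 4, NULL); (OC, RF, NULL, NULL); (QE, NULL, 7, NULL); (UI, PD, 4, NULL)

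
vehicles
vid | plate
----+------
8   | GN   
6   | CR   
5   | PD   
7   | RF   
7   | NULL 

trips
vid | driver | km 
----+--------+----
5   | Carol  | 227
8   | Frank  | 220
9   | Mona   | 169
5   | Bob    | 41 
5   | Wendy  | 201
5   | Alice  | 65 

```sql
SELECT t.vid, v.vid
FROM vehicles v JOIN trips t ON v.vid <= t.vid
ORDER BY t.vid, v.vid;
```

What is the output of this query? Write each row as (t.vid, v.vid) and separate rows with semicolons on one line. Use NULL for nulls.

INNER JOIN keeps only pairs where the ON condition holds.
Matching on v.vid <= t.vid.
Matched pairs: 14.

(5, 5); (5, 5); (5, 5); (5, 5); (8, 5); (8, 6); (8, 7); (8, 7); (8, 8); (9, 5); (9, 6); (9, 7); (9, 7); (9, 8)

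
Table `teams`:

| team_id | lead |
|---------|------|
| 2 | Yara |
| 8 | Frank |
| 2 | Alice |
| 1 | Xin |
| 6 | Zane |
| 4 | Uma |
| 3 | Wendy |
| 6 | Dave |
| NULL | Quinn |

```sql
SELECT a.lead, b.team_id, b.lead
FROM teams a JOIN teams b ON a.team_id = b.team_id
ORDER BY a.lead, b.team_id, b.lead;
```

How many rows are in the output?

12

INNER JOIN keeps only pairs where the ON condition holds.
Matching on a.team_id = b.team_id. A NULL in a compared column never satisfies the condition.
Matched pairs: 12.
Total: 12 rows.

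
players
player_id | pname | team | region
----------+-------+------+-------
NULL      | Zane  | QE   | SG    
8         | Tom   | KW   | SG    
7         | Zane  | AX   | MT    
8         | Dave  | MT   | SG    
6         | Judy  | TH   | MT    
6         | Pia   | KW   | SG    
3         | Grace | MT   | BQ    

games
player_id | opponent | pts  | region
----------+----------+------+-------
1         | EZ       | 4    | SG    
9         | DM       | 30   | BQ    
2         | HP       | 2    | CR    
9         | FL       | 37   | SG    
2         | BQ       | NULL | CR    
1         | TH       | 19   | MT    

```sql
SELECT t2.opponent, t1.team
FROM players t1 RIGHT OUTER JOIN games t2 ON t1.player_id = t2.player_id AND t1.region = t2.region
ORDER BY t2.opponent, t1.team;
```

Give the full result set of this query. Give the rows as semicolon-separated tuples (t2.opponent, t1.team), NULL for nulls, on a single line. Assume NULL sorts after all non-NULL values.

RIGHT JOIN keeps every row from `games`; unmatched rows get NULL for `players`'s columns.
Matching on t1.player_id = t2.player_id AND t1.region = t2.region. A NULL in a compared column never satisfies the condition.
Matched pairs: 0; unmatched t2 rows kept: 6.

(BQ, NULL); (DM, NULL); (EZ, NULL); (FL, NULL); (HP, NULL); (TH, NULL)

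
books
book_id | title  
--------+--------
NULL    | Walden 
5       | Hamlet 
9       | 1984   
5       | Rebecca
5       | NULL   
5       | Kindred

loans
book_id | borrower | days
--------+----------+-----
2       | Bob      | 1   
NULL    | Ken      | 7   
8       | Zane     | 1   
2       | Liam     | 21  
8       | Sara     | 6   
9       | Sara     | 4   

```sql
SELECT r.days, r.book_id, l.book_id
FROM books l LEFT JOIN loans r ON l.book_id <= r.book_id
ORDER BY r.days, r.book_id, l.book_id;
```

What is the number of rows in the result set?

14

LEFT JOIN keeps every row from `books`; unmatched rows get NULL for `loans`'s columns.
Matching on l.book_id <= r.book_id. A NULL in a compared column never satisfies the condition.
- l row (book_id=NULL): no match → kept, r columns NULL.
- l row (book_id=5): matches 3 r row(s) → 3 output row(s).
- l row (book_id=9): matches 1 r row(s) → 1 output row(s).
- l row (book_id=5): matches 3 r row(s) → 3 output row(s).
- l row (book_id=5): matches 3 r row(s) → 3 output row(s).
- l row (book_id=5): matches 3 r row(s) → 3 output row(s).
Total: 13 matched + 1 padded = 14 rows.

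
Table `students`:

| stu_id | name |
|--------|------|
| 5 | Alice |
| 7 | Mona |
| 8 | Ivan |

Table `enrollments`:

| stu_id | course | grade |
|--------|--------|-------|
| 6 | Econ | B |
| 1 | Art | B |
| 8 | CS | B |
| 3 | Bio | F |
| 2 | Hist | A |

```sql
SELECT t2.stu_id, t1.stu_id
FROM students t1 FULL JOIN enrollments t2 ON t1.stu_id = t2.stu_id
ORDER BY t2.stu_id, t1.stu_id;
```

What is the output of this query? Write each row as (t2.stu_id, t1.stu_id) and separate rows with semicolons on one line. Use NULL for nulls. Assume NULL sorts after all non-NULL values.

FULL OUTER JOIN keeps every row from both sides; unmatched rows get NULL for the other side's columns.
Matching on t1.stu_id = t2.stu_id.
- t1 row (stu_id=5): no match → kept, t2 columns NULL.
- t1 row (stu_id=7): no match → kept, t2 columns NULL.
- t1 row (stu_id=8): matches 1 t2 row(s) → 1 output row(s).
- plus 4 unmatched t2 row(s), each kept with NULL t1 columns.
After projecting and ordering:
t2.stu_id | t1.stu_id
1 | NULL
2 | NULL
3 | NULL
6 | NULL
8 | 8
NULL | 5
NULL | 7

(1, NULL); (2, NULL); (3, NULL); (6, NULL); (8, 8); (NULL, 5); (NULL, 7)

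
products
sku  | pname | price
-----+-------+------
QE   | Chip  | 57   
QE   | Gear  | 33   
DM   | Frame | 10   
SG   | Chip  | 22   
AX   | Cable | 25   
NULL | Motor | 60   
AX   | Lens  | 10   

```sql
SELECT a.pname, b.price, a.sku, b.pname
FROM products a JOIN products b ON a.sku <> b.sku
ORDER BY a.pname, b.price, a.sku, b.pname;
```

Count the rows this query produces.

26

INNER JOIN keeps only pairs where the ON condition holds.
Matching on a.sku <> b.sku. A NULL in a compared column never satisfies the condition.
- a (sku=QE) pairs with 4 row(s) of b.
- a (sku=QE) pairs with 4 row(s) of b.
- a (sku=DM) pairs with 5 row(s) of b.
- a (sku=SG) pairs with 5 row(s) of b.
- a (sku=AX) pairs with 4 row(s) of b.
- a (sku=NULL) has no partner → excluded.
- a (sku=AX) pairs with 4 row(s) of b.
Total: 26 rows.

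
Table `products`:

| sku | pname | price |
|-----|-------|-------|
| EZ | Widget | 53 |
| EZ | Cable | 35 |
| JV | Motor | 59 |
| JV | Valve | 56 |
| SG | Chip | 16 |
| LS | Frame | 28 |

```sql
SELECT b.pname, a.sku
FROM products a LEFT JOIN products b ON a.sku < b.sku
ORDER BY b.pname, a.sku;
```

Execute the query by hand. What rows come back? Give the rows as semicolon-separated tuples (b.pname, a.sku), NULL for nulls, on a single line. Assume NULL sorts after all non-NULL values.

(Chip, EZ); (Chip, EZ); (Chip, JV); (Chip, JV); (Chip, LS); (Frame, EZ); (Frame, EZ); (Frame, JV); (Frame, JV); (Motor, EZ); (Motor, EZ); (Valve, EZ); (Valve, EZ); (NULL, SG)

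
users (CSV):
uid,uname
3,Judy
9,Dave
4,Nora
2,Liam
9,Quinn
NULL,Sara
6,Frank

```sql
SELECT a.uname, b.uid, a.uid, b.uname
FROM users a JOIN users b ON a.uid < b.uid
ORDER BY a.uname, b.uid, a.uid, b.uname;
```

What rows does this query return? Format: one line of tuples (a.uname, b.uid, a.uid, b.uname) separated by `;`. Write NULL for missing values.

INNER JOIN keeps only pairs where the ON condition holds.
Matching on a.uid < b.uid. A NULL in a compared column never satisfies the condition.
- a row (uid=3): matches 4 b row(s) → 4 output row(s).
- a row (uid=9): no match → dropped.
- a row (uid=4): matches 3 b row(s) → 3 output row(s).
- a row (uid=2): matches 5 b row(s) → 5 output row(s).
- a row (uid=9): no match → dropped.
- a row (uid=NULL): no match → dropped.
- a row (uid=6): matches 2 b row(s) → 2 output row(s).

(Frank, 9, 6, Dave); (Frank, 9, 6, Quinn); (Judy, 4, 3, Nora); (Judy, 6, 3, Frank); (Judy, 9, 3, Dave); (Judy, 9, 3, Quinn); (Liam, 3, 2, Judy); (Liam, 4, 2, Nora); (Liam, 6, 2, Frank); (Liam, 9, 2, Dave); (Liam, 9, 2, Quinn); (Nora, 6, 4, Frank); (Nora, 9, 4, Dave); (Nora, 9, 4, Quinn)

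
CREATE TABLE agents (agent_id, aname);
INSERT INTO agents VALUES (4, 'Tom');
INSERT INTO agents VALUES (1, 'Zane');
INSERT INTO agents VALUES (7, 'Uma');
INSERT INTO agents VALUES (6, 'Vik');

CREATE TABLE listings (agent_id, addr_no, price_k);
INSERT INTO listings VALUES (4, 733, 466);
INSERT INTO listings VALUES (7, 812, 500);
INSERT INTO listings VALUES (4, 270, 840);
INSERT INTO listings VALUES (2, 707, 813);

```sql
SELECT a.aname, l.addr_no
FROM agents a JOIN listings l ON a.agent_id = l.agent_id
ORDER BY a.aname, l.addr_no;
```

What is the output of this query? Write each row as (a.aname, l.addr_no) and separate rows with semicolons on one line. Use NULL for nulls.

INNER JOIN keeps only pairs where the ON condition holds.
Matching on a.agent_id = l.agent_id.
Matched pairs: 3.

(Tom, 270); (Tom, 733); (Uma, 812)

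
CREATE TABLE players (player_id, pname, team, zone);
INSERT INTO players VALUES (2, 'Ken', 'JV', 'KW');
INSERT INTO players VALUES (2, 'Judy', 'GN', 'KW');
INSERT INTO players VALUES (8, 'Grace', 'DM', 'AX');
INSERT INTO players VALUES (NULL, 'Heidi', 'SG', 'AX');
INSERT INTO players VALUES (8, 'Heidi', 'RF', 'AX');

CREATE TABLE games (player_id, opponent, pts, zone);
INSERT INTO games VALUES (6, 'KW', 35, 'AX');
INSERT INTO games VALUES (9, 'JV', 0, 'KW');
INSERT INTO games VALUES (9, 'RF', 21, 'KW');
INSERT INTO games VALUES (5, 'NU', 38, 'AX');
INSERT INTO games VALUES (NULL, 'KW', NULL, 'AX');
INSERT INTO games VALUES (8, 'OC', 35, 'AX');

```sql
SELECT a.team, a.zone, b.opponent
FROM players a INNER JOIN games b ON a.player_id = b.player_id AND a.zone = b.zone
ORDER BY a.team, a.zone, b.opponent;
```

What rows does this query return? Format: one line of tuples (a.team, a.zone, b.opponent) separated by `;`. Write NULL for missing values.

INNER JOIN keeps only pairs where the ON condition holds.
Matching on a.player_id = b.player_id AND a.zone = b.zone. A NULL in a compared column never satisfies the condition.
Matched pairs: 2.

(DM, AX, OC); (RF, AX, OC)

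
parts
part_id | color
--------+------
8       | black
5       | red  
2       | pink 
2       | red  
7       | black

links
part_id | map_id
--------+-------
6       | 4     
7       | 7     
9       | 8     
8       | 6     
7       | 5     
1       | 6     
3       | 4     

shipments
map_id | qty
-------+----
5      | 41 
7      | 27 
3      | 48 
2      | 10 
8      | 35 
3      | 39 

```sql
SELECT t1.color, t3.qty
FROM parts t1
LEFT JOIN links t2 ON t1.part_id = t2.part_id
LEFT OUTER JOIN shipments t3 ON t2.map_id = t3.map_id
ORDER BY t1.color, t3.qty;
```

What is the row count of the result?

Evaluate left to right. First `parts t1 LEFT JOIN links t2` on part_id: 6 row(s).
Then LEFT JOIN `shipments t3` on map_id: each of those 6 rows is kept; rows whose t2.map_id has no match in t3 get NULL for t3's columns.
Result: 6 row(s).

6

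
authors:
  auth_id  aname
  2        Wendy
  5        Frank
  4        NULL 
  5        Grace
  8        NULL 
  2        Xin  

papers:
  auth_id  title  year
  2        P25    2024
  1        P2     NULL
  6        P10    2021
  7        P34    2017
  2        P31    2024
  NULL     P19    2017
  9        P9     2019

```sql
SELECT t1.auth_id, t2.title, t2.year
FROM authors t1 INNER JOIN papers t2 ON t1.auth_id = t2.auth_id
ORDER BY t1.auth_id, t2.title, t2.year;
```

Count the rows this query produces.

4

INNER JOIN keeps only pairs where the ON condition holds.
Matching on t1.auth_id = t2.auth_id. A NULL in a compared column never satisfies the condition.
- t1 row (auth_id=2): matches 2 t2 row(s) → 2 output row(s).
- t1 row (auth_id=5): no match → dropped.
- t1 row (auth_id=4): no match → dropped.
- t1 row (auth_id=5): no match → dropped.
- t1 row (auth_id=8): no match → dropped.
- t1 row (auth_id=2): matches 2 t2 row(s) → 2 output row(s).
Total: 4 rows.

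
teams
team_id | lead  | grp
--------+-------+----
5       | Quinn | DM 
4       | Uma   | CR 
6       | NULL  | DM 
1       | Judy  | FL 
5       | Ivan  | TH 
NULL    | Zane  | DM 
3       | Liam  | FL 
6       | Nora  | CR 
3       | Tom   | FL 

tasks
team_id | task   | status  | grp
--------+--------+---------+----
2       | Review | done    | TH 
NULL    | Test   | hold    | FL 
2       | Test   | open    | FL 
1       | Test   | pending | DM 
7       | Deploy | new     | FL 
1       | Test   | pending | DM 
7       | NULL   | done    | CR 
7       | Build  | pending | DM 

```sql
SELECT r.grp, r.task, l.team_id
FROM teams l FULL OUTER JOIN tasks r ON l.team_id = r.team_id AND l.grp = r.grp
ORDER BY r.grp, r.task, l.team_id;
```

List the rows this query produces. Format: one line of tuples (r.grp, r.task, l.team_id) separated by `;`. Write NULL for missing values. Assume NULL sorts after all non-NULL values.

FULL OUTER JOIN keeps every row from both sides; unmatched rows get NULL for the other side's columns.
Matching on l.team_id = r.team_id AND l.grp = r.grp. A NULL in a compared column never satisfies the condition.
- l row (team_id=5, grp=DM): no match → kept, r columns NULL.
- l row (team_id=4, grp=CR): no match → kept, r columns NULL.
- l row (team_id=6, grp=DM): no match → kept, r columns NULL.
- l row (team_id=1, grp=FL): no match → kept, r columns NULL.
- l row (team_id=5, grp=TH): no match → kept, r columns NULL.
- l row (team_id=NULL, grp=DM): no match → kept, r columns NULL.
- l row (team_id=3, grp=FL): no match → kept, r columns NULL.
- l row (team_id=6, grp=CR): no match → kept, r columns NULL.
- l row (team_id=3, grp=FL): no match → kept, r columns NULL.
- 8 r row(s) had no l match → kept, l columns NULL.

(CR, NULL, NULL); (DM, Build, NULL); (DM, Test, NULL); (DM, Test, NULL); (FL, Deploy, NULL); (FL, Test, NULL); (FL, Test, NULL); (TH, Review, NULL); (NULL, NULL, 1); (NULL, NULL, 3); (NULL, NULL, 3); (NULL, NULL, 4); (NULL, NULL, 5); (NULL, NULL, 5); (NULL, NULL, 6); (NULL, NULL, 6); (NULL, NULL, NULL)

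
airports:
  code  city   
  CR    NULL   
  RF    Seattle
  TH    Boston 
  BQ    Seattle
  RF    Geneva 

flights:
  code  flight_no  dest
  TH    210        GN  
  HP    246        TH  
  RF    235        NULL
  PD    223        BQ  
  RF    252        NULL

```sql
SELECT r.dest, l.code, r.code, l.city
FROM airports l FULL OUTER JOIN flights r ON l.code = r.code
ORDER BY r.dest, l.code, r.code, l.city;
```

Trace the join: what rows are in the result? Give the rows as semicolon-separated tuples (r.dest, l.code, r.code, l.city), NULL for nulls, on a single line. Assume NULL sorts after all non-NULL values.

(BQ, NULL, PD, NULL); (GN, TH, TH, Boston); (TH, NULL, HP, NULL); (NULL, BQ, NULL, Seattle); (NULL, CR, NULL, NULL); (NULL, RF, RF, Geneva); (NULL, RF, RF, Geneva); (NULL, RF, RF, Seattle); (NULL, RF, RF, Seattle)

FULL OUTER JOIN keeps every row from both sides; unmatched rows get NULL for the other side's columns.
Matching on l.code = r.code.
Matched pairs: 5; unmatched l rows kept: 2; unmatched r rows kept: 2.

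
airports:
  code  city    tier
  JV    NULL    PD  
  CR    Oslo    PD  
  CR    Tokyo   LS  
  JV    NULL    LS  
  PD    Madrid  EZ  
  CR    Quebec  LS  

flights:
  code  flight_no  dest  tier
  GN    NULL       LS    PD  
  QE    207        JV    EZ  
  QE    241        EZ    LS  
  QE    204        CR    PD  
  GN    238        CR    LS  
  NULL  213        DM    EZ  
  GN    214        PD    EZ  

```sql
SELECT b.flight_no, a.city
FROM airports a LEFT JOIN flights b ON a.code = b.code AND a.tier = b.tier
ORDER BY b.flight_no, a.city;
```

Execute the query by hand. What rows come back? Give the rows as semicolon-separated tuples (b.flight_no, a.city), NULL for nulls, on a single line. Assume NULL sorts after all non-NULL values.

(NULL, Madrid); (NULL, Oslo); (NULL, Quebec); (NULL, Tokyo); (NULL, NULL); (NULL, NULL)

LEFT JOIN keeps every row from `airports`; unmatched rows get NULL for `flights`'s columns.
Matching on a.code = b.code AND a.tier = b.tier. A NULL in a compared column never satisfies the condition.
- code=JV, tier=PD: no b row matches, row kept with b columns NULL.
- code=CR, tier=PD: no b row matches, row kept with b columns NULL.
- code=CR, tier=LS: no b row matches, row kept with b columns NULL.
- code=JV, tier=LS: no b row matches, row kept with b columns NULL.
- code=PD, tier=EZ: no b row matches, row kept with b columns NULL.
- code=CR, tier=LS: no b row matches, row kept with b columns NULL.
After projecting and ordering:
b.flight_no | a.city
NULL | Madrid
NULL | Oslo
NULL | Quebec
NULL | Tokyo
NULL | NULL
NULL | NULL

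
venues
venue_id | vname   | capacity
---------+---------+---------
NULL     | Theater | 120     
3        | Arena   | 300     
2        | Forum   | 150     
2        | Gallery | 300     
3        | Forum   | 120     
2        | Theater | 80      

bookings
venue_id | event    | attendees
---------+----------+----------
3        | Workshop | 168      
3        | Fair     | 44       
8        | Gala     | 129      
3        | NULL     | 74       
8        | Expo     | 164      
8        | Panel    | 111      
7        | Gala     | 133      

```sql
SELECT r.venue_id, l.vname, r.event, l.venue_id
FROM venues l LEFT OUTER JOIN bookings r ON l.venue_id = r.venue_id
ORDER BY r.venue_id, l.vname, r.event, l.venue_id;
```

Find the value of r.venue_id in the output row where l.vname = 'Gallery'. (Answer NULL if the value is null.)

NULL

LEFT JOIN keeps every row from `venues`; unmatched rows get NULL for `bookings`'s columns.
Matching on l.venue_id = r.venue_id. A NULL in a compared column never satisfies the condition.
Matched pairs: 6; unmatched l rows kept: 4.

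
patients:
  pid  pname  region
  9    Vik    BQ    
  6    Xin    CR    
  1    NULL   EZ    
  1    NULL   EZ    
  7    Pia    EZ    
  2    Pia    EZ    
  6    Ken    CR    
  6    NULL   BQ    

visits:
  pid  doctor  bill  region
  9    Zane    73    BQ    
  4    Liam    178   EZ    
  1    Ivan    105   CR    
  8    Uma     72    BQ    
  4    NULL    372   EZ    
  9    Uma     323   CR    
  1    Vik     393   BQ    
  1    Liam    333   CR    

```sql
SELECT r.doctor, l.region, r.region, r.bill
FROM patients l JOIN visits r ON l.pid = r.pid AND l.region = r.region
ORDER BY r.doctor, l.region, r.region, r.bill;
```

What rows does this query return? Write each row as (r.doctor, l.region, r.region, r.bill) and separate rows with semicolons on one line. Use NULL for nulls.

(Zane, BQ, BQ, 73)

INNER JOIN keeps only pairs where the ON condition holds.
Matching on l.pid = r.pid AND l.region = r.region.
- l (pid=9, region=BQ) pairs with 1 row(s) of r.
- l (pid=6, region=CR) has no partner → excluded.
- l (pid=1, region=EZ) has no partner → excluded.
- l (pid=1, region=EZ) has no partner → excluded.
- l (pid=7, region=EZ) has no partner → excluded.
- l (pid=2, region=EZ) has no partner → excluded.
- l (pid=6, region=CR) has no partner → excluded.
- l (pid=6, region=BQ) has no partner → excluded.
After projecting and ordering:
r.doctor | l.region | r.region | r.bill
Zane | BQ | BQ | 73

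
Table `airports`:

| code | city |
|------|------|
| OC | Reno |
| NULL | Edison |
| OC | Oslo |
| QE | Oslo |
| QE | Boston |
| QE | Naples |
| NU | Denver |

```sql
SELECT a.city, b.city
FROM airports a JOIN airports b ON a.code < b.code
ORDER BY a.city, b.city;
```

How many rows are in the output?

INNER JOIN keeps only pairs where the ON condition holds.
Matching on a.code < b.code. A NULL in a compared column never satisfies the condition.
- a[0] code=OC → 3 match(es) in b → 3 row(s).
- a[1] code=NULL → no match; dropped.
- a[2] code=OC → 3 match(es) in b → 3 row(s).
- a[3] code=QE → no match; dropped.
- a[4] code=QE → no match; dropped.
- a[5] code=QE → no match; dropped.
- a[6] code=NU → 5 match(es) in b → 5 row(s).
Total: 11 rows.

11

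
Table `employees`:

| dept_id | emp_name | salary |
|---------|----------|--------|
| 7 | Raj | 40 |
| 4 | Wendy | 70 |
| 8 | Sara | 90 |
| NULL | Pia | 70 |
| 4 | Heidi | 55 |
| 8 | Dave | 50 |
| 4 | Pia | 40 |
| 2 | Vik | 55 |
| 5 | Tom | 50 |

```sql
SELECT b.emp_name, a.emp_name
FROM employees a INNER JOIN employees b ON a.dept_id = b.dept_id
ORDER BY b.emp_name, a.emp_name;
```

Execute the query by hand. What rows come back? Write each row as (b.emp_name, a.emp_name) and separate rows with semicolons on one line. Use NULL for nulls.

(Dave, Dave); (Dave, Sara); (Heidi, Heidi); (Heidi, Pia); (Heidi, Wendy); (Pia, Heidi); (Pia, Pia); (Pia, Wendy); (Raj, Raj); (Sara, Dave); (Sara, Sara); (Tom, Tom); (Vik, Vik); (Wendy, Heidi); (Wendy, Pia); (Wendy, Wendy)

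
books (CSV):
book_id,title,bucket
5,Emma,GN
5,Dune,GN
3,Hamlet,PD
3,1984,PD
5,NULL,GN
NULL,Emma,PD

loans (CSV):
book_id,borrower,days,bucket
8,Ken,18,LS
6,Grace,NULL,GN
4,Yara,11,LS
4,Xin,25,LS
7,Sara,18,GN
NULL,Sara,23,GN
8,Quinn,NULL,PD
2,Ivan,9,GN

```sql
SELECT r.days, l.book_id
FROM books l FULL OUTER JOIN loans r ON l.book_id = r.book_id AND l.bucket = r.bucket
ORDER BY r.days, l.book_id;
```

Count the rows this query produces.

14

FULL OUTER JOIN keeps every row from both sides; unmatched rows get NULL for the other side's columns.
Matching on l.book_id = r.book_id AND l.bucket = r.bucket. A NULL in a compared column never satisfies the condition.
Matched pairs: 0; unmatched l rows kept: 6; unmatched r rows kept: 8.
Total: 0 matched + 14 padded = 14 rows.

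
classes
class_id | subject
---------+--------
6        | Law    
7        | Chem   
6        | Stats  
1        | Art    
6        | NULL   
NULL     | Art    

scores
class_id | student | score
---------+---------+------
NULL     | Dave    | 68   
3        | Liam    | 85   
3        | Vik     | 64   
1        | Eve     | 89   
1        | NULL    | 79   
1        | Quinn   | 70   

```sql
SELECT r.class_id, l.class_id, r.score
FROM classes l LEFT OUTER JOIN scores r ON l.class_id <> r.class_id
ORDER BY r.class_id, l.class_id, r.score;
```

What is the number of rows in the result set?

23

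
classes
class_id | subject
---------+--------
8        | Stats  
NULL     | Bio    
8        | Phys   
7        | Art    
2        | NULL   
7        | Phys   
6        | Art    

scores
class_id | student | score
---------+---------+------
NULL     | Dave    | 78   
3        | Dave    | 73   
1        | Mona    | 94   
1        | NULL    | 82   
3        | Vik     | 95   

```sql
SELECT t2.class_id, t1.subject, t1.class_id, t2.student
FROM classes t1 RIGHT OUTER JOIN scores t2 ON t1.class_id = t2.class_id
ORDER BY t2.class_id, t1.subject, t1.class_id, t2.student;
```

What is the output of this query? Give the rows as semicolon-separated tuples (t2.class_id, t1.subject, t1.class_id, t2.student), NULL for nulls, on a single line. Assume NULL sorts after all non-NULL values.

RIGHT JOIN keeps every row from `scores`; unmatched rows get NULL for `classes`'s columns.
Matching on t1.class_id = t2.class_id. A NULL in a compared column never satisfies the condition.
Matched pairs: 0; unmatched t2 rows kept: 5.

(1, NULL, NULL, Mona); (1, NULL, NULL, NULL); (3, NULL, NULL, Dave); (3, NULL, NULL, Vik); (NULL, NULL, NULL, Dave)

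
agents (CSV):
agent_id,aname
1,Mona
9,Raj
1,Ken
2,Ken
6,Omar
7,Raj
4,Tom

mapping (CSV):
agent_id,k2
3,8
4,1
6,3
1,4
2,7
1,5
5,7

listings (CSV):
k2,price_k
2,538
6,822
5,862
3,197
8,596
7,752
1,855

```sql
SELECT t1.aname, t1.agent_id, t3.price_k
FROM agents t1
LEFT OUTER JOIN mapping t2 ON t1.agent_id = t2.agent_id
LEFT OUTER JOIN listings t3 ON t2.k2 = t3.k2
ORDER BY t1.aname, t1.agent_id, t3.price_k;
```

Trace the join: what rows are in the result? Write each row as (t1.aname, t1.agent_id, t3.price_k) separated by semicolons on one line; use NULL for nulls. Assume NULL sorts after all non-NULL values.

Step 1 — t1 LEFT JOIN t2 on agent_id → 9 row(s).
Then LEFT JOIN `listings t3` on k2: each of those 9 rows is kept; rows whose t2.k2 has no match in t3 get NULL for t3's columns.

(Ken, 1, 862); (Ken, 1, NULL); (Ken, 2, 752); (Mona, 1, 862); (Mona, 1, NULL); (Omar, 6, 197); (Raj, 7, NULL); (Raj, 9, NULL); (Tom, 4, 855)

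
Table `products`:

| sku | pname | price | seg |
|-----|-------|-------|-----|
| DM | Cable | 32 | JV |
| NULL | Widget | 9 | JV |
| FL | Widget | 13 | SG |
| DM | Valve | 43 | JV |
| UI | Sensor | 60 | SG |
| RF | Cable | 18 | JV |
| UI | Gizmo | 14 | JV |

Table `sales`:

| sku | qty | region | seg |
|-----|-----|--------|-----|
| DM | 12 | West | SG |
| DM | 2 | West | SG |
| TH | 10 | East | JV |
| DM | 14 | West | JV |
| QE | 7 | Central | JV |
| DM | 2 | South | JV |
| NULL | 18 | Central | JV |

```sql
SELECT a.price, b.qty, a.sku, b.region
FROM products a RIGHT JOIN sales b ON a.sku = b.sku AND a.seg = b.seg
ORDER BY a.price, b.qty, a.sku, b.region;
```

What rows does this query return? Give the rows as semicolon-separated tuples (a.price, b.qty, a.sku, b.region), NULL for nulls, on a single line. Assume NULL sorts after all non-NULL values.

(32, 2, DM, South); (32, 14, DM, West); (43, 2, DM, South); (43, 14, DM, West); (NULL, 2, NULL, West); (NULL, 7, NULL, Central); (NULL, 10, NULL, East); (NULL, 12, NULL, West); (NULL, 18, NULL, Central)

RIGHT JOIN keeps every row from `sales`; unmatched rows get NULL for `products`'s columns.
Matching on a.sku = b.sku AND a.seg = b.seg. A NULL in a compared column never satisfies the condition.
Matched pairs: 4; unmatched b rows kept: 5.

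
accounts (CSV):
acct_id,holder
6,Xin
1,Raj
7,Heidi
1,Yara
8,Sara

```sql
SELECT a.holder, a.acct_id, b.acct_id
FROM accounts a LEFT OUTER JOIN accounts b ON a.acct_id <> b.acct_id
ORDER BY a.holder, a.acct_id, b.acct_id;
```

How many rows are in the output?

LEFT JOIN keeps every row from `accounts a`; unmatched rows get NULL for `accounts b`'s columns.
Matching on a.acct_id <> b.acct_id.
- a (acct_id=6) pairs with 4 row(s) of b.
- a (acct_id=1) pairs with 3 row(s) of b.
- a (acct_id=7) pairs with 4 row(s) of b.
- a (acct_id=1) pairs with 3 row(s) of b.
- a (acct_id=8) pairs with 4 row(s) of b.
Total: 18 rows.

18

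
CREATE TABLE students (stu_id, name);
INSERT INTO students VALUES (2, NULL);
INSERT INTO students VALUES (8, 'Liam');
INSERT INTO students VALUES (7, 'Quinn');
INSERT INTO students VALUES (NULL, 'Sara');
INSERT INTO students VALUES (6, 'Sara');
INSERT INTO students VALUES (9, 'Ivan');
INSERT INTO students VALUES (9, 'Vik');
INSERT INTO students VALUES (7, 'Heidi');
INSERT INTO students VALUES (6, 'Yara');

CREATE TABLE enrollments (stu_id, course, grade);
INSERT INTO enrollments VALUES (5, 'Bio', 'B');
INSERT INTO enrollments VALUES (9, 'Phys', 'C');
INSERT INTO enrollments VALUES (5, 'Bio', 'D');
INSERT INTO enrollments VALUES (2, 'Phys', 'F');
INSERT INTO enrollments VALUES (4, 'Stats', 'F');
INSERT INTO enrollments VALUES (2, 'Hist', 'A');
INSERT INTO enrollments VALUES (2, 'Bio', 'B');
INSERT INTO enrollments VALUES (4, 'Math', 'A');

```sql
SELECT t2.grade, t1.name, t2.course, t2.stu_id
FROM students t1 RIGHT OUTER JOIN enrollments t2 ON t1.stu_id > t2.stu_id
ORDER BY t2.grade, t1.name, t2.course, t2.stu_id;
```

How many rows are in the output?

50

RIGHT JOIN keeps every row from `enrollments`; unmatched rows get NULL for `students`'s columns.
Matching on t1.stu_id > t2.stu_id. A NULL in a compared column never satisfies the condition.
Matched pairs: 49; unmatched t2 rows kept: 1.
Total: 49 matched + 1 padded = 50 rows.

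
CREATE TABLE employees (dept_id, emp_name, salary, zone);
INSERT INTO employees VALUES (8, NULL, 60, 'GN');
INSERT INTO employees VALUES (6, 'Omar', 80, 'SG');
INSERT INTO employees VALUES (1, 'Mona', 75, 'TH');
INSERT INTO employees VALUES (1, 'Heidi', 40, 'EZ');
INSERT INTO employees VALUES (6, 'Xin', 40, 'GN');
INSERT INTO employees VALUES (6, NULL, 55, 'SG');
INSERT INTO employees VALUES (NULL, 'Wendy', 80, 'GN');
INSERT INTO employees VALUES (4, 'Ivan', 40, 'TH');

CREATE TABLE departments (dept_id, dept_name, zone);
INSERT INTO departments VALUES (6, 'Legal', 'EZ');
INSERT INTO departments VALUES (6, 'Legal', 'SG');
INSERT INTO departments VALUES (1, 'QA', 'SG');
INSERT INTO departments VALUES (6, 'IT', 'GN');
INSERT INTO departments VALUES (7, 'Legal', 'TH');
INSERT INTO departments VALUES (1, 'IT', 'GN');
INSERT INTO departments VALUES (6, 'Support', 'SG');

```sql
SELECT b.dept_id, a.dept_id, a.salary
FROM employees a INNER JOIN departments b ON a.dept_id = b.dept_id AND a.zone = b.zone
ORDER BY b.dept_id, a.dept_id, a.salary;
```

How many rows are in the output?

INNER JOIN keeps only pairs where the ON condition holds.
Matching on a.dept_id = b.dept_id AND a.zone = b.zone. A NULL in a compared column never satisfies the condition.
- a[0] dept_id=8, zone=GN → no match; dropped.
- a[1] dept_id=6, zone=SG → 2 match(es) in b → 2 row(s).
- a[2] dept_id=1, zone=TH → no match; dropped.
- a[3] dept_id=1, zone=EZ → no match; dropped.
- a[4] dept_id=6, zone=GN → 1 match(es) in b → 1 row(s).
- a[5] dept_id=6, zone=SG → 2 match(es) in b → 2 row(s).
- a[6] dept_id=NULL, zone=GN → no match; dropped.
- a[7] dept_id=4, zone=TH → no match; dropped.
Total: 5 rows.

5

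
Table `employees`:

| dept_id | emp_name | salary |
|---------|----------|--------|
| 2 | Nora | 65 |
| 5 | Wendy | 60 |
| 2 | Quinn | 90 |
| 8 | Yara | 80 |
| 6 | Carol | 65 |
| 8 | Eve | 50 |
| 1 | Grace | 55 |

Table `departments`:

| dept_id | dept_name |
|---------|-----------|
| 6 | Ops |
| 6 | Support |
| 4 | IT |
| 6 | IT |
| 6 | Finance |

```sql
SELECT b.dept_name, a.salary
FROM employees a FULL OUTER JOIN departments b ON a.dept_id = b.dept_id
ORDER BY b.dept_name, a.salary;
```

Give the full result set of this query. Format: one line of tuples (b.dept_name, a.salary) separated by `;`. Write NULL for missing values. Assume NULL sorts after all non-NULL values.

(Finance, 65); (IT, 65); (IT, NULL); (Ops, 65); (Support, 65); (NULL, 50); (NULL, 55); (NULL, 60); (NULL, 65); (NULL, 80); (NULL, 90)

FULL OUTER JOIN keeps every row from both sides; unmatched rows get NULL for the other side's columns.
Matching on a.dept_id = b.dept_id.
Matched pairs: 4; unmatched a rows kept: 6; unmatched b rows kept: 1.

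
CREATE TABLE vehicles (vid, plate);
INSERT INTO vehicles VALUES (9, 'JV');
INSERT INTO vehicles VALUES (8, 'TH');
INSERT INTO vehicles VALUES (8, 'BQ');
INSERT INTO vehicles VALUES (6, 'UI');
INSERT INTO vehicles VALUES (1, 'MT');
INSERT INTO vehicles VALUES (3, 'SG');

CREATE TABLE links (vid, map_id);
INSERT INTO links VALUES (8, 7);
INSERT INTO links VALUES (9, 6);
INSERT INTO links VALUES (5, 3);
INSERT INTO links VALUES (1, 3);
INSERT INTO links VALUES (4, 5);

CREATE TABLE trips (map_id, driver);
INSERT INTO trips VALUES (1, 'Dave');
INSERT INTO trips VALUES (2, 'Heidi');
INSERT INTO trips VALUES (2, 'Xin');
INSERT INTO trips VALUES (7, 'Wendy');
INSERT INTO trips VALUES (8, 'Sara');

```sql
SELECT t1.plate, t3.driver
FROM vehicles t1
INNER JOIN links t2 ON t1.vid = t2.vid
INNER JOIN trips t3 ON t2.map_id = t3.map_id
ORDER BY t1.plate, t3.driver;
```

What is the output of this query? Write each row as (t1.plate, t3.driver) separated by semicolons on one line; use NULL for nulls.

Joins associate left-to-right: vehicles INNER JOIN links on vid gives 4 intermediate row(s).
Then INNER JOIN `trips t3` on map_id: keep only rows whose t2.map_id appears in t3.

(BQ, Wendy); (TH, Wendy)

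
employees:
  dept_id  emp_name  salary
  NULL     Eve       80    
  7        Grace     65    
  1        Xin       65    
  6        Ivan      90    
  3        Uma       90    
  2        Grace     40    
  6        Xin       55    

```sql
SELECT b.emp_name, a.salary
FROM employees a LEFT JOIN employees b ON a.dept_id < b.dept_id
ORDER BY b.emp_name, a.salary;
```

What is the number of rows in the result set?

16

LEFT JOIN keeps every row from `employees a`; unmatched rows get NULL for `employees b`'s columns.
Matching on a.dept_id < b.dept_id. A NULL in a compared column never satisfies the condition.
Matched pairs: 14; unmatched a rows kept: 2.
Total: 14 matched + 2 padded = 16 rows.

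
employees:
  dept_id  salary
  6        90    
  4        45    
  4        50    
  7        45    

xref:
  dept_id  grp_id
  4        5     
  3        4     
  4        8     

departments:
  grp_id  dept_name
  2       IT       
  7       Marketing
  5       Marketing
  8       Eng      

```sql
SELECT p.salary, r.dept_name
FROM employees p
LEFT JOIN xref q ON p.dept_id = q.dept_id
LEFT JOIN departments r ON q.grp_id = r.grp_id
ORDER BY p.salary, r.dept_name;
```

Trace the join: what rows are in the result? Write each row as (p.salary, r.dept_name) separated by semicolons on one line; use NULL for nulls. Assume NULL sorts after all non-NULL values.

Step 1 — p LEFT JOIN q on dept_id → 6 row(s).
Then LEFT JOIN `departments r` on grp_id: each of those 6 rows is kept; rows whose q.grp_id has no match in r get NULL for r's columns.

(45, Eng); (45, Marketing); (45, NULL); (50, Eng); (50, Marketing); (90, NULL)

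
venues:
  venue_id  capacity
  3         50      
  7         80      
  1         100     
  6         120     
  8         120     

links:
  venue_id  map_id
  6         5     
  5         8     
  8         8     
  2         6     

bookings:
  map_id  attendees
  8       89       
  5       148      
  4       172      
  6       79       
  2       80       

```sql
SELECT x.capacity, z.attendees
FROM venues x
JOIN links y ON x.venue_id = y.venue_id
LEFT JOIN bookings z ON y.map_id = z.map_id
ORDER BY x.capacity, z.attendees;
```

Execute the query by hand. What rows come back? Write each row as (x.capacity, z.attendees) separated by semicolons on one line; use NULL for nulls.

(120, 89); (120, 148)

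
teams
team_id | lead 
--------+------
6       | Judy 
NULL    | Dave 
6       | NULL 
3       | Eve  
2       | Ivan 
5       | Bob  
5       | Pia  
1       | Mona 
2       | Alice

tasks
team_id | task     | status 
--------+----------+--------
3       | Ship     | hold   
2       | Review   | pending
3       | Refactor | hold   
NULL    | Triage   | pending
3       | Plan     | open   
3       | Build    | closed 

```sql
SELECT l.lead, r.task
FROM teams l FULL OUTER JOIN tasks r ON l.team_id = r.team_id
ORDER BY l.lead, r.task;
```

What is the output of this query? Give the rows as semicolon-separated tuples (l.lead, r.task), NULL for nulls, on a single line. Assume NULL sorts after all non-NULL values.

(Alice, Review); (Bob, NULL); (Dave, NULL); (Eve, Build); (Eve, Plan); (Eve, Refactor); (Eve, Ship); (Ivan, Review); (Judy, NULL); (Mona, NULL); (Pia, NULL); (NULL, Triage); (NULL, NULL)

FULL OUTER JOIN keeps every row from both sides; unmatched rows get NULL for the other side's columns.
Matching on l.team_id = r.team_id. A NULL in a compared column never satisfies the condition.
Matched pairs: 6; unmatched l rows kept: 6; unmatched r rows kept: 1.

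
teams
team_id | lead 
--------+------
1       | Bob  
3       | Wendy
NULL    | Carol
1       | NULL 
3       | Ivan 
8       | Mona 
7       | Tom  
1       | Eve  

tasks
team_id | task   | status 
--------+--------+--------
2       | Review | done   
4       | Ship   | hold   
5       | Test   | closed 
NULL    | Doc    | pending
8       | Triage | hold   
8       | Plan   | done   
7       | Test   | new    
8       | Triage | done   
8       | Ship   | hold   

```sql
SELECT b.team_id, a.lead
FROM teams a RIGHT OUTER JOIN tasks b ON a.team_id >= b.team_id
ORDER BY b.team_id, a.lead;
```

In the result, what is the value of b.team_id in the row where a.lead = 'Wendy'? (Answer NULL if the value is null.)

2

RIGHT JOIN keeps every row from `tasks`; unmatched rows get NULL for `teams`'s columns.
Matching on a.team_id >= b.team_id. A NULL in a compared column never satisfies the condition.
- a[0] team_id=1 → no match.
- a[1] team_id=3 → 1 match(es) in b → 1 row(s).
- a[2] team_id=NULL → no match.
- a[3] team_id=1 → no match.
- a[4] team_id=3 → 1 match(es) in b → 1 row(s).
- a[5] team_id=8 → 8 match(es) in b → 8 row(s).
- a[6] team_id=7 → 4 match(es) in b → 4 row(s).
- a[7] team_id=1 → no match.
- plus 1 unmatched b row(s), each kept with NULL a columns.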